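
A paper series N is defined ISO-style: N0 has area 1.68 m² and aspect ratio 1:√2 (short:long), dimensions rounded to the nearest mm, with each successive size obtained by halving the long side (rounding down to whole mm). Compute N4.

272 × 385 mm

Let N0's short side be w mm. w · w√2 = 1.68 m² = 1,680,000 mm², so w ≈ 1089.9 mm and w√2 ≈ 1541.4 mm → N0 = 1090 × 1541 mm.
N1: ⌊1541/2⌋ × 1090 = 770 × 1090 mm
N2: ⌊1090/2⌋ × 770 = 545 × 770 mm
N3: ⌊770/2⌋ × 545 = 385 × 545 mm
N4: ⌊545/2⌋ × 385 = 272 × 385 mm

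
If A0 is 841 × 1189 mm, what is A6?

105 × 148 mm

A1: ⌊1189/2⌋ × 841 = 594 × 841 mm
A2: ⌊841/2⌋ × 594 = 420 × 594 mm
A3: ⌊594/2⌋ × 420 = 297 × 420 mm
A4: ⌊420/2⌋ × 297 = 210 × 297 mm
A5: ⌊297/2⌋ × 210 = 148 × 210 mm
A6: ⌊210/2⌋ × 148 = 105 × 148 mm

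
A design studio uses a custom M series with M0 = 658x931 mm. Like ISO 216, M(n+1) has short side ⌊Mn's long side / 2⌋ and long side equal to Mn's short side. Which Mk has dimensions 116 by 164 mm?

M0: 658 × 931 mm
M1: 465 × 658 mm
M2: 329 × 465 mm
M3: 232 × 329 mm
M4: 164 × 232 mm
M5: 116 × 164 mm
M6: 82 × 116 mm
→ matches M5.

M5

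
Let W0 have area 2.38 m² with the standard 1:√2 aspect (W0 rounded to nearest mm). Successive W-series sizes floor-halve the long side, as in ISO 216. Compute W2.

648 × 917 mm

Let W0's short side be w mm. w · w√2 = 2.38 m² = 2,380,000 mm², so w ≈ 1297.3 mm and w√2 ≈ 1834.6 mm → W0 = 1297 × 1835 mm.
W1: ⌊1835/2⌋ × 1297 = 917 × 1297 mm
W2: ⌊1297/2⌋ × 917 = 648 × 917 mm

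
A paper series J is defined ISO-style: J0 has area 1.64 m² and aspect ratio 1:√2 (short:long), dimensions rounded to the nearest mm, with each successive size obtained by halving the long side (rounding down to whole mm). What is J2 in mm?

538 × 761 mm

Let J0's short side be w mm. w · w√2 = 1.64 m² = 1,640,000 mm², so w ≈ 1076.9 mm and w√2 ≈ 1522.9 mm → J0 = 1077 × 1523 mm.
J1: ⌊1523/2⌋ × 1077 = 761 × 1077 mm
J2: ⌊1077/2⌋ × 761 = 538 × 761 mm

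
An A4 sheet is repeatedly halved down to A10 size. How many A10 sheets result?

A4 = 210 × 297 mm; A10 = 26 × 37 mm.
Each halving step doubles the count; 6 steps from A4 to A10.
2^6 = 64.

64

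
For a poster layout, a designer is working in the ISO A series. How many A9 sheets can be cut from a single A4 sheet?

32

Each ISO step halves the sheet: 1 × A4 → 2 × A5 → 4 × A6 → 8 × A7 → …
From A4 to A9 is 5 halving steps: 2^5 = 32.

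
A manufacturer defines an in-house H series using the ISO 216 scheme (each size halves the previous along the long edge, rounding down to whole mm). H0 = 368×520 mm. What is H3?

130 × 184 mm

H1: ⌊520/2⌋ × 368 = 260 × 368 mm
H2: ⌊368/2⌋ × 260 = 184 × 260 mm
H3: ⌊260/2⌋ × 184 = 130 × 184 mm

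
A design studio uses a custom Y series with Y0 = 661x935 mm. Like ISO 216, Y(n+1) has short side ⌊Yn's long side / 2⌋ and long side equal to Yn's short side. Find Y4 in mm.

165 × 233 mm

Y1: ⌊935/2⌋ × 661 = 467 × 661 mm
Y2: ⌊661/2⌋ × 467 = 330 × 467 mm
Y3: ⌊467/2⌋ × 330 = 233 × 330 mm
Y4: ⌊330/2⌋ × 233 = 165 × 233 mm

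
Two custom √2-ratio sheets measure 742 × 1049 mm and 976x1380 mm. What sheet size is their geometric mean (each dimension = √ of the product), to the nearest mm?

Short side: √(742 · 976) = √724192 ≈ 851.0 → 851 mm
Long side: √(1049 · 1380) = √1447620 ≈ 1203.2 → 1203 mm

851 × 1203 mm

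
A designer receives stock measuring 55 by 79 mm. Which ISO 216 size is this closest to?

Aspect ratio 79/55 ≈ 1.436 (ISO target is √2 ≈ 1.414).
In the C-series (envelope sizes, between A and B): C8 = 57 × 81 mm.
Off by 4 mm total — nearest standard size.

C8 (57 × 81 mm)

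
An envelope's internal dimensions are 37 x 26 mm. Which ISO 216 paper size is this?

Aspect ratio 37/26 ≈ 1.423 — close to the ISO √2 ≈ 1.414.
In the A-series (A0 area = 1 m²): A10 = 26 × 37 mm.

A10 (26 × 37 mm)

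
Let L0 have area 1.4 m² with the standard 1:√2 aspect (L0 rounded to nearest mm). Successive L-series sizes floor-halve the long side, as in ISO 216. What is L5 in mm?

Let L0's short side be w mm. w · w√2 = 1.4 m² = 1,400,000 mm², so w ≈ 995.0 mm and w√2 ≈ 1407.1 mm → L0 = 995 × 1407 mm.
L1: ⌊1407/2⌋ × 995 = 703 × 995 mm
L2: ⌊995/2⌋ × 703 = 497 × 703 mm
L3: ⌊703/2⌋ × 497 = 351 × 497 mm
L4: ⌊497/2⌋ × 351 = 248 × 351 mm
L5: ⌊351/2⌋ × 248 = 175 × 248 mm

175 × 248 mm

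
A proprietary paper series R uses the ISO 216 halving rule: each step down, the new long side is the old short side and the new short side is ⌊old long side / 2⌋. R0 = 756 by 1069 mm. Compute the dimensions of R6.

R1 = 534 × 756 mm (from R0 by 1 halving).
R2: ⌊756/2⌋ × 534 = 378 × 534 mm
R3: ⌊534/2⌋ × 378 = 267 × 378 mm
R4: ⌊378/2⌋ × 267 = 189 × 267 mm
R5: ⌊267/2⌋ × 189 = 133 × 189 mm
R6: ⌊189/2⌋ × 133 = 94 × 133 mm

94 × 133 mm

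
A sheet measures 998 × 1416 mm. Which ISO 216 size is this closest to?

B0 (1000 × 1414 mm)

Aspect ratio 1416/998 ≈ 1.419 — close to the ISO √2 ≈ 1.414.
In the B-series (B0 = 1000 × 1414 mm): B0 = 1000 × 1414 mm.
Off by 4 mm total — nearest standard size.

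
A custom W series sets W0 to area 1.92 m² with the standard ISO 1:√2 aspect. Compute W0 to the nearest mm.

1165 × 1648 mm

Let the short side be w mm. Then w · w√2 = 1.92 m² = 1,920,000 mm².
w² = 1,920,000/√2, so w ≈ 1165.2 mm; long side = w√2 ≈ 1647.8 mm.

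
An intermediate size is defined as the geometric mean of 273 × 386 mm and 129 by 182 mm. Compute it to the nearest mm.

Short side: √(273 · 129) = √35217 ≈ 187.7 → 188 mm
Long side: √(386 · 182) = √70252 ≈ 265.1 → 265 mm

188 × 265 mm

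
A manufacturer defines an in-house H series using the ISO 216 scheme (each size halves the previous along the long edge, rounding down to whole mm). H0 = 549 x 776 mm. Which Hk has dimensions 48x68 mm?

H0: 549 × 776 mm
H1: 388 × 549 mm
H2: 274 × 388 mm
H3: 194 × 274 mm
H4: 137 × 194 mm
H5: 97 × 137 mm
H6: 68 × 97 mm
H7: 48 × 68 mm
H8: 34 × 48 mm
→ matches H7.

H7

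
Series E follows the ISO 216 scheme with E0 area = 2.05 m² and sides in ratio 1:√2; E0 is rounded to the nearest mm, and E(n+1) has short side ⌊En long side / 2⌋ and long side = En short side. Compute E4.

Let E0's short side be w mm. w · w√2 = 2.05 m² = 2,050,000 mm², so w ≈ 1204.0 mm and w√2 ≈ 1702.7 mm → E0 = 1204 × 1703 mm.
E1: ⌊1703/2⌋ × 1204 = 851 × 1204 mm
E2: ⌊1204/2⌋ × 851 = 602 × 851 mm
E3: ⌊851/2⌋ × 602 = 425 × 602 mm
E4: ⌊602/2⌋ × 425 = 301 × 425 mm

301 × 425 mm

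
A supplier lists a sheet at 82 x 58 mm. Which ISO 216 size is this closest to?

C8 (57 × 81 mm)

Aspect ratio 82/58 ≈ 1.414 — close to the ISO √2 ≈ 1.414.
In the C-series (envelope sizes, between A and B): C8 = 57 × 81 mm.
Off by 2 mm total — nearest standard size.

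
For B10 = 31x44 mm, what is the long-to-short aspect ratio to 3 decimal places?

1.419

44 / 31 = 1.419
ISO 216 targets √2 ≈ 1.414; the +0.005 deviation is from mm rounding.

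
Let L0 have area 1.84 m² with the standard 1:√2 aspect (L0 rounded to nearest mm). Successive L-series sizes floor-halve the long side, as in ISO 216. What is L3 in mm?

403 × 570 mm

Let L0's short side be w mm. w · w√2 = 1.84 m² = 1,840,000 mm², so w ≈ 1140.6 mm and w√2 ≈ 1613.1 mm → L0 = 1141 × 1613 mm.
L1: ⌊1613/2⌋ × 1141 = 806 × 1141 mm
L2: ⌊1141/2⌋ × 806 = 570 × 806 mm
L3: ⌊806/2⌋ × 570 = 403 × 570 mm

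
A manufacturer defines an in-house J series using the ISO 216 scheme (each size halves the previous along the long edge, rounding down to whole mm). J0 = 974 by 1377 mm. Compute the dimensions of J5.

172 × 243 mm

J1: ⌊1377/2⌋ × 974 = 688 × 974 mm
J2: ⌊974/2⌋ × 688 = 487 × 688 mm
J3: ⌊688/2⌋ × 487 = 344 × 487 mm
J4: ⌊487/2⌋ × 344 = 243 × 344 mm
J5: ⌊344/2⌋ × 243 = 172 × 243 mm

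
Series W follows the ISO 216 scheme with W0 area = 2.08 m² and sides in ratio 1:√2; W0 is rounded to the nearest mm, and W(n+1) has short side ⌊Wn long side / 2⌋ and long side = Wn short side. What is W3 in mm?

428 × 606 mm

Let W0's short side be w mm. w · w√2 = 2.08 m² = 2,080,000 mm², so w ≈ 1212.8 mm and w√2 ≈ 1715.1 mm → W0 = 1213 × 1715 mm.
W1: ⌊1715/2⌋ × 1213 = 857 × 1213 mm
W2: ⌊1213/2⌋ × 857 = 606 × 857 mm
W3: ⌊857/2⌋ × 606 = 428 × 606 mm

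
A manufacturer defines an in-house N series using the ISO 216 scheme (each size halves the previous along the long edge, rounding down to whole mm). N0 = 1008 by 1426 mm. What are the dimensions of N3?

356 × 504 mm

N1: ⌊1426/2⌋ × 1008 = 713 × 1008 mm
N2: ⌊1008/2⌋ × 713 = 504 × 713 mm
N3: ⌊713/2⌋ × 504 = 356 × 504 mm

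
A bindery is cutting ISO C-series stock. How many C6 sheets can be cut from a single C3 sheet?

8

Each ISO step halves the sheet: 1 × C3 → 2 × C4 → 4 × C5 → 8 × C6
From C3 to C6 is 3 halving steps: 2^3 = 8.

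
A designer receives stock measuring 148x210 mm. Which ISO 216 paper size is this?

A5 (148 × 210 mm)

Aspect ratio 210/148 ≈ 1.419 — close to the ISO √2 ≈ 1.414.
In the A-series (A0 area = 1 m²): A5 = 148 × 210 mm.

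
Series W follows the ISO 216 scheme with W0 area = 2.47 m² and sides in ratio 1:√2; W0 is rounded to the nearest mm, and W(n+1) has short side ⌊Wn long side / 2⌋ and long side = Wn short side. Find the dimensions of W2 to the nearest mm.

661 × 934 mm

Let W0's short side be w mm. w · w√2 = 2.47 m² = 2,470,000 mm², so w ≈ 1321.6 mm and w√2 ≈ 1869.0 mm → W0 = 1322 × 1869 mm.
W1: ⌊1869/2⌋ × 1322 = 934 × 1322 mm
W2: ⌊1322/2⌋ × 934 = 661 × 934 mm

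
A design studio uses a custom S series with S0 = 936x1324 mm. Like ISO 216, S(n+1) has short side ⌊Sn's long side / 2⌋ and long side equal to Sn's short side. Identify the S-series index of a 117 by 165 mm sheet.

S6

S0: 936 × 1324 mm
S1: 662 × 936 mm
S2: 468 × 662 mm
S3: 331 × 468 mm
S4: 234 × 331 mm
S5: 165 × 234 mm
S6: 117 × 165 mm
S7: 82 × 117 mm
→ matches S6.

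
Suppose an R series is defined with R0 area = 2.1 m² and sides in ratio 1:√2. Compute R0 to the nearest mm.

1219 × 1723 mm

Let the short side be w mm. Then w · w√2 = 2.1 m² = 2,100,000 mm².
w² = 2,100,000/√2, so w ≈ 1218.6 mm; long side = w√2 ≈ 1723.3 mm.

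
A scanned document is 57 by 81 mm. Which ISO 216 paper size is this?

Aspect ratio 81/57 ≈ 1.421 — close to the ISO √2 ≈ 1.414.
In the C-series (envelope sizes, between A and B): C8 = 57 × 81 mm.

C8 (57 × 81 mm)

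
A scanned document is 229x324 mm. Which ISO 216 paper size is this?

Aspect ratio 324/229 ≈ 1.415 — close to the ISO √2 ≈ 1.414.
In the C-series (envelope sizes, between A and B): C4 = 229 × 324 mm.

C4 (229 × 324 mm)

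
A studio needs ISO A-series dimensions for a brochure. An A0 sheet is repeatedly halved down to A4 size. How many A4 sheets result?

16

Each ISO step halves the sheet: 1 × A0 → 2 × A1 → 4 × A2 → 8 × A3 → …
From A0 to A4 is 4 halving steps: 2^4 = 16.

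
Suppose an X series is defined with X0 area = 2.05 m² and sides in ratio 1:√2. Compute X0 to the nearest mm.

Let the short side be w mm. Then w · w√2 = 2.05 m² = 2,050,000 mm².
w² = 2,050,000/√2, so w ≈ 1204.0 mm; long side = w√2 ≈ 1702.7 mm.

1204 × 1703 mm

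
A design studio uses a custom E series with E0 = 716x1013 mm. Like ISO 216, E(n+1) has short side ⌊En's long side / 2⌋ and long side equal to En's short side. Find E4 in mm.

E1: ⌊1013/2⌋ × 716 = 506 × 716 mm
E2: ⌊716/2⌋ × 506 = 358 × 506 mm
E3: ⌊506/2⌋ × 358 = 253 × 358 mm
E4: ⌊358/2⌋ × 253 = 179 × 253 mm

179 × 253 mm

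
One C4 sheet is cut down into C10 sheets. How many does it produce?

Each ISO step halves the sheet: 1 × C4 → 2 × C5 → 4 × C6 → 8 × C7 → …
From C4 to C10 is 6 halving steps: 2^6 = 64.

64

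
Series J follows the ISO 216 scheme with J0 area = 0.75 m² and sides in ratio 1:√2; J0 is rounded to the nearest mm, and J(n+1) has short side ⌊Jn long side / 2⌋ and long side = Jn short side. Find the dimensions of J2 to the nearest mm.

Let J0's short side be w mm. w · w√2 = 0.75 m² = 750,000 mm², so w ≈ 728.2 mm and w√2 ≈ 1029.9 mm → J0 = 728 × 1030 mm.
J1: ⌊1030/2⌋ × 728 = 515 × 728 mm
J2: ⌊728/2⌋ × 515 = 364 × 515 mm

364 × 515 mm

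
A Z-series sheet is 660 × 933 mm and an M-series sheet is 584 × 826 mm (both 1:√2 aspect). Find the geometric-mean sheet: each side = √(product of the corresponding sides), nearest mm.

621 × 878 mm

Short side: √(660 · 584) = √385440 ≈ 620.8 → 621 mm
Long side: √(933 · 826) = √770658 ≈ 877.9 → 878 mm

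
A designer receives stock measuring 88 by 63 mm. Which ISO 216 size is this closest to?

Aspect ratio 88/63 ≈ 1.397 (ISO target is √2 ≈ 1.414).
In the B-series (B0 = 1000 × 1414 mm): B8 = 62 × 88 mm.
Off by 1 mm total — nearest standard size.

B8 (62 × 88 mm)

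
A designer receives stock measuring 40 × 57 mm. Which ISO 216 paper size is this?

C9 (40 × 57 mm)

Aspect ratio 57/40 ≈ 1.425 — close to the ISO √2 ≈ 1.414.
In the C-series (envelope sizes, between A and B): C9 = 40 × 57 mm.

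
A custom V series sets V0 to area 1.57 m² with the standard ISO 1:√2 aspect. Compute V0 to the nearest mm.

Let the short side be w mm. Then w · w√2 = 1.57 m² = 1,570,000 mm².
w² = 1,570,000/√2, so w ≈ 1053.6 mm; long side = w√2 ≈ 1490.1 mm.

1054 × 1490 mm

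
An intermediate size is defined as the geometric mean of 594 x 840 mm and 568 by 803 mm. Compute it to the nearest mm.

Short side: √(594 · 568) = √337392 ≈ 580.9 → 581 mm
Long side: √(840 · 803) = √674520 ≈ 821.3 → 821 mm

581 × 821 mm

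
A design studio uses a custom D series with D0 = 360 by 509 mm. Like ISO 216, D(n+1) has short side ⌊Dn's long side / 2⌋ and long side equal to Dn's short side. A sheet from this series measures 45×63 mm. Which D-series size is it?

D6

D0: 360 × 509 mm
D1: 254 × 360 mm
D2: 180 × 254 mm
D3: 127 × 180 mm
D4: 90 × 127 mm
D5: 63 × 90 mm
D6: 45 × 63 mm
D7: 31 × 45 mm
→ matches D6.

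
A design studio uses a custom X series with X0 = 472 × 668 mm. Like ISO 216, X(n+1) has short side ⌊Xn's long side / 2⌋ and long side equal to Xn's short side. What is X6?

59 × 83 mm

X1 = 334 × 472 mm (from X0 by 1 halving).
X2: ⌊472/2⌋ × 334 = 236 × 334 mm
X3: ⌊334/2⌋ × 236 = 167 × 236 mm
X4: ⌊236/2⌋ × 167 = 118 × 167 mm
X5: ⌊167/2⌋ × 118 = 83 × 118 mm
X6: ⌊118/2⌋ × 83 = 59 × 83 mm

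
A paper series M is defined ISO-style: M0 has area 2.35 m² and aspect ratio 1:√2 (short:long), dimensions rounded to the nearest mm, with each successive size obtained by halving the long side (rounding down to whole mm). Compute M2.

Let M0's short side be w mm. w · w√2 = 2.35 m² = 2,350,000 mm², so w ≈ 1289.1 mm and w√2 ≈ 1823.0 mm → M0 = 1289 × 1823 mm.
M1: ⌊1823/2⌋ × 1289 = 911 × 1289 mm
M2: ⌊1289/2⌋ × 911 = 644 × 911 mm

644 × 911 mm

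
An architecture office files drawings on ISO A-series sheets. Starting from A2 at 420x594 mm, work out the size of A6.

105 × 148 mm

A3: ⌊594/2⌋ × 420 = 297 × 420 mm
A4: ⌊420/2⌋ × 297 = 210 × 297 mm
A5: ⌊297/2⌋ × 210 = 148 × 210 mm
A6: ⌊210/2⌋ × 148 = 105 × 148 mm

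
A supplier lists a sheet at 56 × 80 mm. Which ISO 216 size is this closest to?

C8 (57 × 81 mm)

Aspect ratio 80/56 ≈ 1.429 — close to the ISO √2 ≈ 1.414.
In the C-series (envelope sizes, between A and B): C8 = 57 × 81 mm.
Off by 2 mm total — nearest standard size.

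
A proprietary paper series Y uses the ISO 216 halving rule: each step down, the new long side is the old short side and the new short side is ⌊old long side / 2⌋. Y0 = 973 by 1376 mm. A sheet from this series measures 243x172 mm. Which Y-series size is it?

Y0: 973 × 1376 mm
Y1: 688 × 973 mm
Y2: 486 × 688 mm
Y3: 344 × 486 mm
Y4: 243 × 344 mm
Y5: 172 × 243 mm
Y6: 121 × 172 mm
→ matches Y5.

Y5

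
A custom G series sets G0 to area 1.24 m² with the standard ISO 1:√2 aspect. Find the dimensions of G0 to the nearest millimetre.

936 × 1324 mm

Let the short side be w mm. Then w · w√2 = 1.24 m² = 1,240,000 mm².
w² = 1,240,000/√2, so w ≈ 936.4 mm; long side = w√2 ≈ 1324.2 mm.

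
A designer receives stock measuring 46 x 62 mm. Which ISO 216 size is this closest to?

Aspect ratio 62/46 ≈ 1.348 (ISO target is √2 ≈ 1.414).
In the B-series (B0 = 1000 × 1414 mm): B9 = 44 × 62 mm.
Off by 2 mm total — nearest standard size.

B9 (44 × 62 mm)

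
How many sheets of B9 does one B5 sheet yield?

16

B5 = 176 × 250 mm; B9 = 44 × 62 mm.
Each halving step doubles the count; 4 steps from B5 to B9.
2^4 = 16.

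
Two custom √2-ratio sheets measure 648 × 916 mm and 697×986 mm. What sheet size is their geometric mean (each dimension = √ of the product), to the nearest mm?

Short side: √(648 · 697) = √451656 ≈ 672.1 → 672 mm
Long side: √(916 · 986) = √903176 ≈ 950.4 → 950 mm

672 × 950 mm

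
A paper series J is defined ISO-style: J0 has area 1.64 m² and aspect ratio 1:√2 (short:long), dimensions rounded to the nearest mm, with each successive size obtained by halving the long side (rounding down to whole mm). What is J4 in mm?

Let J0's short side be w mm. w · w√2 = 1.64 m² = 1,640,000 mm², so w ≈ 1076.9 mm and w√2 ≈ 1522.9 mm → J0 = 1077 × 1523 mm.
J1: ⌊1523/2⌋ × 1077 = 761 × 1077 mm
J2: ⌊1077/2⌋ × 761 = 538 × 761 mm
J3: ⌊761/2⌋ × 538 = 380 × 538 mm
J4: ⌊538/2⌋ × 380 = 269 × 380 mm

269 × 380 mm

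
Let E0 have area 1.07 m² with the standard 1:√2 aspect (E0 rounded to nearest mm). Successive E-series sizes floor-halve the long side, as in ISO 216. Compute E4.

Let E0's short side be w mm. w · w√2 = 1.07 m² = 1,070,000 mm², so w ≈ 869.8 mm and w√2 ≈ 1230.1 mm → E0 = 870 × 1230 mm.
E1: ⌊1230/2⌋ × 870 = 615 × 870 mm
E2: ⌊870/2⌋ × 615 = 435 × 615 mm
E3: ⌊615/2⌋ × 435 = 307 × 435 mm
E4: ⌊435/2⌋ × 307 = 217 × 307 mm

217 × 307 mm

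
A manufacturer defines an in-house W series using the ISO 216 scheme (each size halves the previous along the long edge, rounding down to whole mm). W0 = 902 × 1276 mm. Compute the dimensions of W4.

W1 = 638 × 902 mm (from W0 by 1 halving).
W2: ⌊902/2⌋ × 638 = 451 × 638 mm
W3: ⌊638/2⌋ × 451 = 319 × 451 mm
W4: ⌊451/2⌋ × 319 = 225 × 319 mm

225 × 319 mm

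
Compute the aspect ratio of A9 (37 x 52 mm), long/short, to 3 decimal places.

1.405

52 / 37 = 1.405
ISO 216 targets √2 ≈ 1.414; the -0.009 deviation is from mm rounding.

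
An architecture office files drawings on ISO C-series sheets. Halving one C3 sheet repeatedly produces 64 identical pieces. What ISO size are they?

C9

64 = 2^6, so 6 halving steps.
C3 → C4 → … → C9 after 6 steps.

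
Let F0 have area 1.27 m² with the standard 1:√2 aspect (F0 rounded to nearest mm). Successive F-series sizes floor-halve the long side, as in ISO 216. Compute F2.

474 × 670 mm

Let F0's short side be w mm. w · w√2 = 1.27 m² = 1,270,000 mm², so w ≈ 947.6 mm and w√2 ≈ 1340.2 mm → F0 = 948 × 1340 mm.
F1: ⌊1340/2⌋ × 948 = 670 × 948 mm
F2: ⌊948/2⌋ × 670 = 474 × 670 mm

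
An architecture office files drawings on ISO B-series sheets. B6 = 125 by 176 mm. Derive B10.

B7: ⌊176/2⌋ × 125 = 88 × 125 mm
B8: ⌊125/2⌋ × 88 = 62 × 88 mm
B9: ⌊88/2⌋ × 62 = 44 × 62 mm
B10: ⌊62/2⌋ × 44 = 31 × 44 mm

31 × 44 mm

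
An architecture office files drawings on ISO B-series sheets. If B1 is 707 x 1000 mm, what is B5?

B2: ⌊1000/2⌋ × 707 = 500 × 707 mm
B3: ⌊707/2⌋ × 500 = 353 × 500 mm
B4: ⌊500/2⌋ × 353 = 250 × 353 mm
B5: ⌊353/2⌋ × 250 = 176 × 250 mm

176 × 250 mm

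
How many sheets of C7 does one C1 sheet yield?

C1 = 648 × 917 mm; C7 = 81 × 114 mm.
Each halving step doubles the count; 6 steps from C1 to C7.
2^6 = 64.

64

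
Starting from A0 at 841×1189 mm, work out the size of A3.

A1: ⌊1189/2⌋ × 841 = 594 × 841 mm
A2: ⌊841/2⌋ × 594 = 420 × 594 mm
A3: ⌊594/2⌋ × 420 = 297 × 420 mm

297 × 420 mm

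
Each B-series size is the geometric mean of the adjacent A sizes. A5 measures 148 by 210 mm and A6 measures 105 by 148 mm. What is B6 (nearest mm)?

125 × 176 mm

Short side: √(148 · 105) = √15540 ≈ 124.7 → 125 mm
Long side: √(210 · 148) = √31080 ≈ 176.3 → 176 mm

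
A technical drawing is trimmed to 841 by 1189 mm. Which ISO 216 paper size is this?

A0 (841 × 1189 mm)

Aspect ratio 1189/841 ≈ 1.414 — close to the ISO √2 ≈ 1.414.
In the A-series (A0 area = 1 m²): A0 = 841 × 1189 mm.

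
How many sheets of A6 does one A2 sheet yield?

16

A2 = 420 × 594 mm; A6 = 105 × 148 mm.
Each halving step doubles the count; 4 steps from A2 to A6.
2^4 = 16.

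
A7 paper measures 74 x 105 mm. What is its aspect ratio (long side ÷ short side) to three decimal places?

105 / 74 = 1.419
ISO 216 targets √2 ≈ 1.414; the +0.005 deviation is from mm rounding.

1.419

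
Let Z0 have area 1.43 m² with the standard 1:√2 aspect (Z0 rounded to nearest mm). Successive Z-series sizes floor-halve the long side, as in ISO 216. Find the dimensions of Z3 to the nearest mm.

Let Z0's short side be w mm. w · w√2 = 1.43 m² = 1,430,000 mm², so w ≈ 1005.6 mm and w√2 ≈ 1422.1 mm → Z0 = 1006 × 1422 mm.
Z1: ⌊1422/2⌋ × 1006 = 711 × 1006 mm
Z2: ⌊1006/2⌋ × 711 = 503 × 711 mm
Z3: ⌊711/2⌋ × 503 = 355 × 503 mm

355 × 503 mm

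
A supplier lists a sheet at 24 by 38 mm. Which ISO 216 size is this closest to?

A10 (26 × 37 mm)

Aspect ratio 38/24 ≈ 1.583 (ISO target is √2 ≈ 1.414).
In the A-series (A0 area = 1 m²): A10 = 26 × 37 mm.
Off by 3 mm total — nearest standard size.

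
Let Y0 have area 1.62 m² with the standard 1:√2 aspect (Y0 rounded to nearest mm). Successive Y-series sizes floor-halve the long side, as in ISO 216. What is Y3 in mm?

Let Y0's short side be w mm. w · w√2 = 1.62 m² = 1,620,000 mm², so w ≈ 1070.3 mm and w√2 ≈ 1513.6 mm → Y0 = 1070 × 1514 mm.
Y1: ⌊1514/2⌋ × 1070 = 757 × 1070 mm
Y2: ⌊1070/2⌋ × 757 = 535 × 757 mm
Y3: ⌊757/2⌋ × 535 = 378 × 535 mm

378 × 535 mm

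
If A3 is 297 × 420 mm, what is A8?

A4: ⌊420/2⌋ × 297 = 210 × 297 mm
A5: ⌊297/2⌋ × 210 = 148 × 210 mm
A6: ⌊210/2⌋ × 148 = 105 × 148 mm
A7: ⌊148/2⌋ × 105 = 74 × 105 mm
A8: ⌊105/2⌋ × 74 = 52 × 74 mm

52 × 74 mm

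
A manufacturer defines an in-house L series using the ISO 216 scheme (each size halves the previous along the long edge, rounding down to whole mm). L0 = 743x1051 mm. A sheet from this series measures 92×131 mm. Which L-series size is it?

L0: 743 × 1051 mm
L1: 525 × 743 mm
L2: 371 × 525 mm
L3: 262 × 371 mm
L4: 185 × 262 mm
L5: 131 × 185 mm
L6: 92 × 131 mm
L7: 65 × 92 mm
→ matches L6.

L6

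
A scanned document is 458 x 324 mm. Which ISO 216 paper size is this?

C3 (324 × 458 mm)

Aspect ratio 458/324 ≈ 1.414 — close to the ISO √2 ≈ 1.414.
In the C-series (envelope sizes, between A and B): C3 = 324 × 458 mm.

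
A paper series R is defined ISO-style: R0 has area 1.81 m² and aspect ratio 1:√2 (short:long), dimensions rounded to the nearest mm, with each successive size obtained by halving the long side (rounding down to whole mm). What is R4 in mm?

Let R0's short side be w mm. w · w√2 = 1.81 m² = 1,810,000 mm², so w ≈ 1131.3 mm and w√2 ≈ 1599.9 mm → R0 = 1131 × 1600 mm.
R1: ⌊1600/2⌋ × 1131 = 800 × 1131 mm
R2: ⌊1131/2⌋ × 800 = 565 × 800 mm
R3: ⌊800/2⌋ × 565 = 400 × 565 mm
R4: ⌊565/2⌋ × 400 = 282 × 400 mm

282 × 400 mm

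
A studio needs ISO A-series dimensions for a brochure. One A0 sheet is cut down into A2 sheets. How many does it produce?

4

A0 = 841 × 1189 mm; A2 = 420 × 594 mm.
Each halving step doubles the count; 2 steps from A0 to A2.
2^2 = 4.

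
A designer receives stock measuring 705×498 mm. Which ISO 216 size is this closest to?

Aspect ratio 705/498 ≈ 1.416 — close to the ISO √2 ≈ 1.414.
In the B-series (B0 = 1000 × 1414 mm): B2 = 500 × 707 mm.
Off by 4 mm total — nearest standard size.

B2 (500 × 707 mm)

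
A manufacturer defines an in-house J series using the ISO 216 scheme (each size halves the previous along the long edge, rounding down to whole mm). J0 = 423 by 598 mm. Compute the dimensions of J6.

52 × 74 mm

J1: ⌊598/2⌋ × 423 = 299 × 423 mm
J2: ⌊423/2⌋ × 299 = 211 × 299 mm
J3: ⌊299/2⌋ × 211 = 149 × 211 mm
J4: ⌊211/2⌋ × 149 = 105 × 149 mm
J5: ⌊149/2⌋ × 105 = 74 × 105 mm
J6: ⌊105/2⌋ × 74 = 52 × 74 mm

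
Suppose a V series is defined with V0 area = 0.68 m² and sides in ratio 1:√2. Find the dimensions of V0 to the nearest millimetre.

Let the short side be w mm. Then w · w√2 = 0.68 m² = 680,000 mm².
w² = 680,000/√2, so w ≈ 693.4 mm; long side = w√2 ≈ 980.6 mm.

693 × 981 mm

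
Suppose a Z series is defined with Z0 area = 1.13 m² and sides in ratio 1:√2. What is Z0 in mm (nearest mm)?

894 × 1264 mm

Let the short side be w mm. Then w · w√2 = 1.13 m² = 1,130,000 mm².
w² = 1,130,000/√2, so w ≈ 893.9 mm; long side = w√2 ≈ 1264.1 mm.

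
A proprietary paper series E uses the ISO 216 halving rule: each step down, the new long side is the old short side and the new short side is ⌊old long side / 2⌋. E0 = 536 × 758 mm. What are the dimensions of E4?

134 × 189 mm

E1 = 379 × 536 mm (from E0 by 1 halving).
E2: ⌊536/2⌋ × 379 = 268 × 379 mm
E3: ⌊379/2⌋ × 268 = 189 × 268 mm
E4: ⌊268/2⌋ × 189 = 134 × 189 mm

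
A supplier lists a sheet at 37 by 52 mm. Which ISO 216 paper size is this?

A9 (37 × 52 mm)

Aspect ratio 52/37 ≈ 1.405 — close to the ISO √2 ≈ 1.414.
In the A-series (A0 area = 1 m²): A9 = 37 × 52 mm.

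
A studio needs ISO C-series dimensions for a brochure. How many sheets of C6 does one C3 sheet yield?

Each ISO step halves the sheet: 1 × C3 → 2 × C4 → 4 × C5 → 8 × C6
From C3 to C6 is 3 halving steps: 2^3 = 8.

8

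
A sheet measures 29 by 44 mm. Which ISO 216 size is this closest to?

Aspect ratio 44/29 ≈ 1.517 (ISO target is √2 ≈ 1.414).
In the B-series (B0 = 1000 × 1414 mm): B10 = 31 × 44 mm.
Off by 2 mm total — nearest standard size.

B10 (31 × 44 mm)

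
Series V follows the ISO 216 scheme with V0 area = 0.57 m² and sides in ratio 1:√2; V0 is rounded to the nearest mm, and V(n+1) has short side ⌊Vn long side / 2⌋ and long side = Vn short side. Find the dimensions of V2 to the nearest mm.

Let V0's short side be w mm. w · w√2 = 0.57 m² = 570,000 mm², so w ≈ 634.9 mm and w√2 ≈ 897.8 mm → V0 = 635 × 898 mm.
V1: ⌊898/2⌋ × 635 = 449 × 635 mm
V2: ⌊635/2⌋ × 449 = 317 × 449 mm

317 × 449 mm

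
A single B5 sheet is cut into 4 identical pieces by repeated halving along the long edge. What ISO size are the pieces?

B7

4 = 2^2, so 2 halving steps.
B5 → B6 → … → B7 after 2 steps.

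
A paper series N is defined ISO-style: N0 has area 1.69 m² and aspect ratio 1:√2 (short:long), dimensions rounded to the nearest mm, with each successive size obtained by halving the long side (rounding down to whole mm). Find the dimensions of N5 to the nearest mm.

193 × 273 mm

Let N0's short side be w mm. w · w√2 = 1.69 m² = 1,690,000 mm², so w ≈ 1093.2 mm and w√2 ≈ 1546.0 mm → N0 = 1093 × 1546 mm.
N1: ⌊1546/2⌋ × 1093 = 773 × 1093 mm
N2: ⌊1093/2⌋ × 773 = 546 × 773 mm
N3: ⌊773/2⌋ × 546 = 386 × 546 mm
N4: ⌊546/2⌋ × 386 = 273 × 386 mm
N5: ⌊386/2⌋ × 273 = 193 × 273 mm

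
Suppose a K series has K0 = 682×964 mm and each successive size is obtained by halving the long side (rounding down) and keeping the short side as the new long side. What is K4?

170 × 241 mm

K1: ⌊964/2⌋ × 682 = 482 × 682 mm
K2: ⌊682/2⌋ × 482 = 341 × 482 mm
K3: ⌊482/2⌋ × 341 = 241 × 341 mm
K4: ⌊341/2⌋ × 241 = 170 × 241 mm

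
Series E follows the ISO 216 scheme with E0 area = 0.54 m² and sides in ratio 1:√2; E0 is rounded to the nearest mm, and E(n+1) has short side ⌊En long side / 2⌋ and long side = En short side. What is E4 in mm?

Let E0's short side be w mm. w · w√2 = 0.54 m² = 540,000 mm², so w ≈ 617.9 mm and w√2 ≈ 873.9 mm → E0 = 618 × 874 mm.
E1: ⌊874/2⌋ × 618 = 437 × 618 mm
E2: ⌊618/2⌋ × 437 = 309 × 437 mm
E3: ⌊437/2⌋ × 309 = 218 × 309 mm
E4: ⌊309/2⌋ × 218 = 154 × 218 mm

154 × 218 mm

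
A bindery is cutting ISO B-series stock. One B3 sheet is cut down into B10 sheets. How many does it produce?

Each ISO step halves the sheet: 1 × B3 → 2 × B4 → 4 × B5 → 8 × B6 → …
From B3 to B10 is 7 halving steps: 2^7 = 128.

128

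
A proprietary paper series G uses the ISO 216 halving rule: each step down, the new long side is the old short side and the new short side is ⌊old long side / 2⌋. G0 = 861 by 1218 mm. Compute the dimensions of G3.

304 × 430 mm

G1: ⌊1218/2⌋ × 861 = 609 × 861 mm
G2: ⌊861/2⌋ × 609 = 430 × 609 mm
G3: ⌊609/2⌋ × 430 = 304 × 430 mm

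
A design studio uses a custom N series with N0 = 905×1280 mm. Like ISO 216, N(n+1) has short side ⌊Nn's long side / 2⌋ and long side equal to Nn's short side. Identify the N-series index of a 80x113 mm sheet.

N7

N0: 905 × 1280 mm
N1: 640 × 905 mm
N2: 452 × 640 mm
N3: 320 × 452 mm
N4: 226 × 320 mm
N5: 160 × 226 mm
N6: 113 × 160 mm
N7: 80 × 113 mm
N8: 56 × 80 mm
→ matches N7.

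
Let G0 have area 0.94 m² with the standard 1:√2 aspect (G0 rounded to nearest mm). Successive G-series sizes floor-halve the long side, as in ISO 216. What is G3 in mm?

288 × 407 mm

Let G0's short side be w mm. w · w√2 = 0.94 m² = 940,000 mm², so w ≈ 815.3 mm and w√2 ≈ 1153.0 mm → G0 = 815 × 1153 mm.
G1: ⌊1153/2⌋ × 815 = 576 × 815 mm
G2: ⌊815/2⌋ × 576 = 407 × 576 mm
G3: ⌊576/2⌋ × 407 = 288 × 407 mm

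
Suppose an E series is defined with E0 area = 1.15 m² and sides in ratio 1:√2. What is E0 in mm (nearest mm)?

Let the short side be w mm. Then w · w√2 = 1.15 m² = 1,150,000 mm².
w² = 1,150,000/√2, so w ≈ 901.8 mm; long side = w√2 ≈ 1275.3 mm.

902 × 1275 mm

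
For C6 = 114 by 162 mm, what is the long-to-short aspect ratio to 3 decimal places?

162 / 114 = 1.421
ISO 216 targets √2 ≈ 1.414; the +0.007 deviation is from mm rounding.

1.421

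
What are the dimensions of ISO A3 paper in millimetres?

A0 = 841 × 1189 mm (A0 has area 1 m², aspect 1:√2).
A1: ⌊1189/2⌋ × 841 = 594 × 841 mm
A2: ⌊841/2⌋ × 594 = 420 × 594 mm
A3: ⌊594/2⌋ × 420 = 297 × 420 mm

297 × 420 mm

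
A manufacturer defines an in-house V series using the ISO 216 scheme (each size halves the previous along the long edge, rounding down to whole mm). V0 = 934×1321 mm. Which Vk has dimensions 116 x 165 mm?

V6

V0: 934 × 1321 mm
V1: 660 × 934 mm
V2: 467 × 660 mm
V3: 330 × 467 mm
V4: 233 × 330 mm
V5: 165 × 233 mm
V6: 116 × 165 mm
V7: 82 × 116 mm
→ matches V6.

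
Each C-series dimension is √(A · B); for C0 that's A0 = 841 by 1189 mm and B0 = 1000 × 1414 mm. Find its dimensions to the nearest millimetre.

Short: √(841 · 1000) = √841000 ≈ 917.1 mm.
Long: √(1189 · 1414) = √1681246 ≈ 1296.6 mm.

917 × 1297 mm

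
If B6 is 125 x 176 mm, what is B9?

44 × 62 mm

B7: ⌊176/2⌋ × 125 = 88 × 125 mm
B8: ⌊125/2⌋ × 88 = 62 × 88 mm
B9: ⌊88/2⌋ × 62 = 44 × 62 mm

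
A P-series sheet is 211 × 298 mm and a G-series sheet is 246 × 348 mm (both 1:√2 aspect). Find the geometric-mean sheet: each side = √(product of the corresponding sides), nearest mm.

228 × 322 mm

Short side: √(211 · 246) = √51906 ≈ 227.8 → 228 mm
Long side: √(298 · 348) = √103704 ≈ 322.0 → 322 mm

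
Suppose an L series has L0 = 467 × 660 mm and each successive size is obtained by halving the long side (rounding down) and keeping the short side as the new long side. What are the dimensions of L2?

233 × 330 mm

L1: ⌊660/2⌋ × 467 = 330 × 467 mm
L2: ⌊467/2⌋ × 330 = 233 × 330 mm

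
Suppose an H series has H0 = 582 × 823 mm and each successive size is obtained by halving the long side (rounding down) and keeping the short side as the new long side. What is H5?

102 × 145 mm

H1: ⌊823/2⌋ × 582 = 411 × 582 mm
H2: ⌊582/2⌋ × 411 = 291 × 411 mm
H3: ⌊411/2⌋ × 291 = 205 × 291 mm
H4: ⌊291/2⌋ × 205 = 145 × 205 mm
H5: ⌊205/2⌋ × 145 = 102 × 145 mm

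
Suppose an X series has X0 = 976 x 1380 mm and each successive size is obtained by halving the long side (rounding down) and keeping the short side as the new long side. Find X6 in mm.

X1: ⌊1380/2⌋ × 976 = 690 × 976 mm
X2: ⌊976/2⌋ × 690 = 488 × 690 mm
X3: ⌊690/2⌋ × 488 = 345 × 488 mm
X4: ⌊488/2⌋ × 345 = 244 × 345 mm
X5: ⌊345/2⌋ × 244 = 172 × 244 mm
X6: ⌊244/2⌋ × 172 = 122 × 172 mm

122 × 172 mm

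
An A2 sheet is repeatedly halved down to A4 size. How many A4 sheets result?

4

A2 = 420 × 594 mm; A4 = 210 × 297 mm.
Each halving step doubles the count; 2 steps from A2 to A4.
2^2 = 4.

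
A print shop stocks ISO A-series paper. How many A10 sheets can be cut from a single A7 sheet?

Each ISO step halves the sheet: 1 × A7 → 2 × A8 → 4 × A9 → 8 × A10
From A7 to A10 is 3 halving steps: 2^3 = 8.

8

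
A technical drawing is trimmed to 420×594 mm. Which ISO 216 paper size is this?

A2 (420 × 594 mm)

Aspect ratio 594/420 ≈ 1.414 — close to the ISO √2 ≈ 1.414.
In the A-series (A0 area = 1 m²): A2 = 420 × 594 mm.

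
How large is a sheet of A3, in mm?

A0 = 841 × 1189 mm (A0 has area 1 m², aspect 1:√2).
A1: ⌊1189/2⌋ × 841 = 594 × 841 mm
A2: ⌊841/2⌋ × 594 = 420 × 594 mm
A3: ⌊594/2⌋ × 420 = 297 × 420 mm

297 × 420 mm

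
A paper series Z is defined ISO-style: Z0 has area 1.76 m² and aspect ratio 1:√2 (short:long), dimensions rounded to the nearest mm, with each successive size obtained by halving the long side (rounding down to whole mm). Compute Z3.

Let Z0's short side be w mm. w · w√2 = 1.76 m² = 1,760,000 mm², so w ≈ 1115.6 mm and w√2 ≈ 1577.7 mm → Z0 = 1116 × 1578 mm.
Z1: ⌊1578/2⌋ × 1116 = 789 × 1116 mm
Z2: ⌊1116/2⌋ × 789 = 558 × 789 mm
Z3: ⌊789/2⌋ × 558 = 394 × 558 mm

394 × 558 mm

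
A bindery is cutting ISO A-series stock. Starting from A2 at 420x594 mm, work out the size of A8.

52 × 74 mm

A3: ⌊594/2⌋ × 420 = 297 × 420 mm
A4: ⌊420/2⌋ × 297 = 210 × 297 mm
A5: ⌊297/2⌋ × 210 = 148 × 210 mm
A6: ⌊210/2⌋ × 148 = 105 × 148 mm
A7: ⌊148/2⌋ × 105 = 74 × 105 mm
A8: ⌊105/2⌋ × 74 = 52 × 74 mm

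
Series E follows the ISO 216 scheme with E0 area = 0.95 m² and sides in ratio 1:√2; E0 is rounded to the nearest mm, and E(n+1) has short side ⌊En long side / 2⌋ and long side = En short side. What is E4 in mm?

Let E0's short side be w mm. w · w√2 = 0.95 m² = 950,000 mm², so w ≈ 819.6 mm and w√2 ≈ 1159.1 mm → E0 = 820 × 1159 mm.
E1: ⌊1159/2⌋ × 820 = 579 × 820 mm
E2: ⌊820/2⌋ × 579 = 410 × 579 mm
E3: ⌊579/2⌋ × 410 = 289 × 410 mm
E4: ⌊410/2⌋ × 289 = 205 × 289 mm

205 × 289 mm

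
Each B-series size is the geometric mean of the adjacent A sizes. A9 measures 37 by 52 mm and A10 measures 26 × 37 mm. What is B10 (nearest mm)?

31 × 44 mm

Short side: √(37 · 26) = √962 ≈ 31.0 → 31 mm
Long side: √(52 · 37) = √1924 ≈ 43.9 → 44 mm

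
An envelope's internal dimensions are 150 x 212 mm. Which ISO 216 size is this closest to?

A5 (148 × 210 mm)

Aspect ratio 212/150 ≈ 1.413 — close to the ISO √2 ≈ 1.414.
In the A-series (A0 area = 1 m²): A5 = 148 × 210 mm.
Off by 4 mm total — nearest standard size.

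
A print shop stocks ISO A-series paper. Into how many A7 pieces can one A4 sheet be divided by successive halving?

Each ISO step halves the sheet: 1 × A4 → 2 × A5 → 4 × A6 → 8 × A7
From A4 to A7 is 3 halving steps: 2^3 = 8.

8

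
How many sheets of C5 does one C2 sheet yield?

Each ISO step halves the sheet: 1 × C2 → 2 × C3 → 4 × C4 → 8 × C5
From C2 to C5 is 3 halving steps: 2^3 = 8.

8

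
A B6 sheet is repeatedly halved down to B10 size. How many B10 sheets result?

16

Each ISO step halves the sheet: 1 × B6 → 2 × B7 → 4 × B8 → 8 × B9 → …
From B6 to B10 is 4 halving steps: 2^4 = 16.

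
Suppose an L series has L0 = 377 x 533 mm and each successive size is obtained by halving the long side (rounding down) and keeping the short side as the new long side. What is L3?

L1: ⌊533/2⌋ × 377 = 266 × 377 mm
L2: ⌊377/2⌋ × 266 = 188 × 266 mm
L3: ⌊266/2⌋ × 188 = 133 × 188 mm

133 × 188 mm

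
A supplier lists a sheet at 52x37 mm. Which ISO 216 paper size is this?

A9 (37 × 52 mm)

Aspect ratio 52/37 ≈ 1.405 — close to the ISO √2 ≈ 1.414.
In the A-series (A0 area = 1 m²): A9 = 37 × 52 mm.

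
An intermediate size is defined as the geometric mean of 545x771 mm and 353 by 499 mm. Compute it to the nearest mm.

Short side: √(545 · 353) = √192385 ≈ 438.6 → 439 mm
Long side: √(771 · 499) = √384729 ≈ 620.3 → 620 mm

439 × 620 mm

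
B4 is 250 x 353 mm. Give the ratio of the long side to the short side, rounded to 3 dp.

1.412

353 / 250 = 1.412
ISO 216 targets √2 ≈ 1.414; the -0.002 deviation is from mm rounding.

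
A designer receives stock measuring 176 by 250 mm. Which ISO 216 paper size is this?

B5 (176 × 250 mm)

Aspect ratio 250/176 ≈ 1.420 — close to the ISO √2 ≈ 1.414.
In the B-series (B0 = 1000 × 1414 mm): B5 = 176 × 250 mm.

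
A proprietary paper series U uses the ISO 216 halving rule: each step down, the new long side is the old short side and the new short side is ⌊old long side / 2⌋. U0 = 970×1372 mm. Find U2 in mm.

485 × 686 mm

U1: ⌊1372/2⌋ × 970 = 686 × 970 mm
U2: ⌊970/2⌋ × 686 = 485 × 686 mm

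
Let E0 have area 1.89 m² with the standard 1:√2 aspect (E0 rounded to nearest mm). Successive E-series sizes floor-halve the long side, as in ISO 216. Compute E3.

Let E0's short side be w mm. w · w√2 = 1.89 m² = 1,890,000 mm², so w ≈ 1156.0 mm and w√2 ≈ 1634.9 mm → E0 = 1156 × 1635 mm.
E1: ⌊1635/2⌋ × 1156 = 817 × 1156 mm
E2: ⌊1156/2⌋ × 817 = 578 × 817 mm
E3: ⌊817/2⌋ × 578 = 408 × 578 mm

408 × 578 mm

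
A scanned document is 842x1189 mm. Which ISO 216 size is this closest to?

A0 (841 × 1189 mm)

Aspect ratio 1189/842 ≈ 1.412 — close to the ISO √2 ≈ 1.414.
In the A-series (A0 area = 1 m²): A0 = 841 × 1189 mm.
Off by 1 mm total — nearest standard size.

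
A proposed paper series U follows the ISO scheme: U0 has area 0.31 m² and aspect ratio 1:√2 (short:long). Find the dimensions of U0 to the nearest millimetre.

Let the short side be w mm. Then w · w√2 = 0.31 m² = 310,000 mm².
w² = 310,000/√2, so w ≈ 468.2 mm; long side = w√2 ≈ 662.1 mm.

468 × 662 mm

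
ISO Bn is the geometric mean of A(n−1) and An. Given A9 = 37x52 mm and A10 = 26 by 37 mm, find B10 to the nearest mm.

31 × 44 mm

Short side: √(37 · 26) = √962 ≈ 31.0 → 31 mm
Long side: √(52 · 37) = √1924 ≈ 43.9 → 44 mm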